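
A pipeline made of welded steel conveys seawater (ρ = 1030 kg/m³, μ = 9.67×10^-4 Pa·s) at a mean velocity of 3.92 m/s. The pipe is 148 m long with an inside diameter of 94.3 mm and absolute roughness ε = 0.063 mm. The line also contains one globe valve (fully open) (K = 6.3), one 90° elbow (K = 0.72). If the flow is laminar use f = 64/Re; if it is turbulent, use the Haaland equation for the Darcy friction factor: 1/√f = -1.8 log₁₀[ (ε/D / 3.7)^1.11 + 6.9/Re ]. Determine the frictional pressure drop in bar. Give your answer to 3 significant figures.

Reynolds number Re = ρVD/μ = 1030 · 3.92 · 0.0943 / 0.000967 = 3.937e+05.
Re > 4000 → turbulent. Relative roughness ε/D = 6.3e-05/0.0943 = 0.000668. Haaland: 1/√f = -1.8 log₁₀[(0.000668/3.7)^1.11 + 6.9/3.937e+05] = -1.8 log₁₀[7e-05 + 1.75e-05] = 7.305, so f = 0.01874.
Total minor-loss coefficient ΣK = 1·6.3 + 1·0.72 = 7.02.
ΔP = [f·L/D + ΣK]·(ρV²/2) = [0.01874·148/0.0943 + 7.02]·(1030·3.92²/2) = [29.41 + 7.02]·7914 = 2.883e+05 Pa.
ΔP = 2.883e+05 Pa = 2.88 bar.

ΔP ≈ 2.88 bar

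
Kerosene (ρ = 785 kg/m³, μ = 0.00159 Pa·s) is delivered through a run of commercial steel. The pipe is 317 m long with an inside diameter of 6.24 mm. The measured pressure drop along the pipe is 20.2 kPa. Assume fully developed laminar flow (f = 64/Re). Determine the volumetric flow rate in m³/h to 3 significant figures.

Q ≈ 0.00537 m³/h

For laminar flow, f = 64/Re with Re = ρVD/μ, so Darcy-Weisbach reduces to ΔP = 32μLV/D². Solving for V: V = ΔP·D²/(32μL) = 2.02e+04·(0.00624)²/(32·0.00159·317) = 0.04877 m/s.
Check: Re = ρVD/μ = 785·0.04877·0.00624/0.00159 = 150.2 < 2300, so the laminar assumption holds.
Q = V·A = 0.04877·(π/4·0.00624²) = 1.491e-06 m³/s = 0.00537 m³/h.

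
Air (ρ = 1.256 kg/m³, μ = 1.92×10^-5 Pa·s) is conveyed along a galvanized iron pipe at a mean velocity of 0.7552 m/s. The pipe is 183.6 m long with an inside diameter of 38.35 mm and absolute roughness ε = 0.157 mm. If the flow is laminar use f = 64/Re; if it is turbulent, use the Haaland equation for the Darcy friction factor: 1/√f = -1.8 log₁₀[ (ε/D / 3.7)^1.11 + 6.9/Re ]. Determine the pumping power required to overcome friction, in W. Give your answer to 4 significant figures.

Reynolds number Re = ρVD/μ = 1.256 · 0.7552 · 0.03835 / 1.92e-05 = 1895.
Re < 2300 → laminar flow, so f = 64/Re = 64/1895 = 0.03378 (the turbulent correlation is not needed).
Darcy-Weisbach: ΔP = f(L/D)(ρV²/2) = 0.03378·(183.6/0.03835)·(1.256·0.7552²/2) = 0.03378·4787·0.3582 = 57.92 Pa.
Q = V·A = 0.7552·0.001155 = 0.0008723 m³/s.
Pumping power P = QΔP = 0.0008723·57.92 = 0.050529 W = 0.05053 W.

P ≈ 0.05053 W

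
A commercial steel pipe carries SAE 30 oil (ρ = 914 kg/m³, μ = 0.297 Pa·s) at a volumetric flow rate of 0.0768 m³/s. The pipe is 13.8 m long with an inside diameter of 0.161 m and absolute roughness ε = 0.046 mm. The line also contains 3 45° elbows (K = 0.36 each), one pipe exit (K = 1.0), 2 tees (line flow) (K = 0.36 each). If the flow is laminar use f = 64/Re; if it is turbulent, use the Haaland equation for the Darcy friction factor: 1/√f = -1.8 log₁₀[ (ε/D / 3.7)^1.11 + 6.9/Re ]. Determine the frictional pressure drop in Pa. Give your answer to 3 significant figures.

Cross-sectional area A = πD²/4 = π(0.161)²/4 = 0.02036 m²; mean velocity V = Q/A = 0.0768/0.02036 = 3.772 m/s.
Reynolds number Re = ρVD/μ = 914 · 3.772 · 0.161 / 0.297 = 1869.
Re < 2300 → laminar flow, so f = 64/Re = 64/1869 = 0.03424 (the turbulent correlation is not needed).
Total minor-loss coefficient ΣK = 3·0.36 + 1·1 + 2·0.36 = 2.8.
ΔP = [f·L/D + ΣK]·(ρV²/2) = [0.03424·13.8/0.161 + 2.8]·(914·3.772²/2) = [2.935 + 2.8]·6504 = 3.73e+04 Pa.

ΔP ≈ 37300 Pa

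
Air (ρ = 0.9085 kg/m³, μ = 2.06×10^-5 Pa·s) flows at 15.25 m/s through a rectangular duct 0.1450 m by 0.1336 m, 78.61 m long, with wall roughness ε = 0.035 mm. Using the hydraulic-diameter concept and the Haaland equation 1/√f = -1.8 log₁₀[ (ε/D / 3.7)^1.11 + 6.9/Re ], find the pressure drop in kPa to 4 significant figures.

ΔP ≈ 1.145 kPa

Hydraulic diameter D_h = 4A/P = 4·(0.145·0.1336)/(2·(0.145+0.1336)) = 0.07749/0.5572 = 0.1391 m.
Re = ρVD_h/μ = 0.9085·15.25·0.1391/2.06e-05 = 9.353e+04.
ε/D_h = 3.5e-05/0.1391 = 0.000252; Haaland gives 1/√f = -1.8 log₁₀[2.37e-05+7.38e-05] = 7.22, so f = 0.01918.
ΔP = f(L/D_h)(ρV²/2) = 0.01918·78.61/0.1391·105.6 = 1145 Pa.
ΔP = 1.145 kPa.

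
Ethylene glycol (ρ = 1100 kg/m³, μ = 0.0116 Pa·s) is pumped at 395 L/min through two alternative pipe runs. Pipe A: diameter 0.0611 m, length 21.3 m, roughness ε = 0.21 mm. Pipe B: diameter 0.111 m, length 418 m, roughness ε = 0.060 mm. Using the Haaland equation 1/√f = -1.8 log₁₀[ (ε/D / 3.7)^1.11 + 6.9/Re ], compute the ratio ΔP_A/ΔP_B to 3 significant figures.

ΔP_A/ΔP_B ≈ 0.992

Pipe A: V = Q/A = 0.006583/0.002932 = 2.245 m/s; Re = 1.301e+04; ε/D = 0.00344; Haaland → f = 0.03391; ΔP_A = f(L/D)(ρV²/2) = 3.277e+04 Pa.
Pipe B: V = Q/A = 0.006583/0.009677 = 0.6803 m/s; Re = 7161; ε/D = 0.000541; Haaland → f = 0.03448; ΔP_B = f(L/D)(ρV²/2) = 3.305e+04 Pa.
ΔP_A/ΔP_B = 3.277e+04/3.305e+04 = 0.992.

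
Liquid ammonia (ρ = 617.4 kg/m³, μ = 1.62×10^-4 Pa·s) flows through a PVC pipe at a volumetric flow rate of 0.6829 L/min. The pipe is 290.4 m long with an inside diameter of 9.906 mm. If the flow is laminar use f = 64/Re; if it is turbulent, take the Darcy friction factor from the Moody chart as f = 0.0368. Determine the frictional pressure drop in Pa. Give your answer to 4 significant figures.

ΔP ≈ 7263 Pa

Q = 0.6829 L/min = 0.6829/60000 = 1.138e-05 m³/s.
Cross-sectional area A = πD²/4 = π(0.009906)²/4 = 7.707e-05 m²; mean velocity V = Q/A = 1.138e-05/7.707e-05 = 0.1477 m/s.
Reynolds number Re = ρVD/μ = 617.4 · 0.1477 · 0.009906 / 0.000162 = 5575.
Re > 4000 → turbulent; use the Moody-chart value f = 0.0368.
Darcy-Weisbach: ΔP = f(L/D)(ρV²/2) = 0.0368·(290.4/0.009906)·(617.4·0.1477²/2) = 0.0368·2.932e+04·6.732 = 7263 Pa.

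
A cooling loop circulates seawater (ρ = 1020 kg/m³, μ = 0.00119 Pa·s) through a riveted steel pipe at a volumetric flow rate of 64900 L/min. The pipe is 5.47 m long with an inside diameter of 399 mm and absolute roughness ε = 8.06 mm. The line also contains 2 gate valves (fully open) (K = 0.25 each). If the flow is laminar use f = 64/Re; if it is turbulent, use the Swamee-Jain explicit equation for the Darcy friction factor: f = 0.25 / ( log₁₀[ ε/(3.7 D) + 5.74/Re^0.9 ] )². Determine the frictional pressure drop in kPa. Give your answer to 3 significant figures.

Q = 64900 L/min = 64900/60000 = 1.082 m³/s.
Cross-sectional area A = πD²/4 = π(0.399)²/4 = 0.125 m²; mean velocity V = Q/A = 1.082/0.125 = 8.651 m/s.
Reynolds number Re = ρVD/μ = 1020 · 8.651 · 0.399 / 0.00119 = 2.959e+06.
Re > 4000 → turbulent. Relative roughness ε/D = 0.00806/0.399 = 0.0202. Swamee-Jain: f = 0.25/(log₁₀[0.0202/3.7 + 5.74/2.959e+06^0.9])² = 0.25/(log₁₀[0.00546 + 8.61e-06])² = 0.25/(-2.262)² = 0.04885.
Total minor-loss coefficient ΣK = 2·0.25 = 0.5.
ΔP = [f·L/D + ΣK]·(ρV²/2) = [0.04885·5.47/0.399 + 0.5]·(1020·8.651²/2) = [0.6697 + 0.5]·3.817e+04 = 4.465e+04 Pa.
ΔP = 4.465e+04 Pa = 44.6 kPa.

ΔP ≈ 44.6 kPa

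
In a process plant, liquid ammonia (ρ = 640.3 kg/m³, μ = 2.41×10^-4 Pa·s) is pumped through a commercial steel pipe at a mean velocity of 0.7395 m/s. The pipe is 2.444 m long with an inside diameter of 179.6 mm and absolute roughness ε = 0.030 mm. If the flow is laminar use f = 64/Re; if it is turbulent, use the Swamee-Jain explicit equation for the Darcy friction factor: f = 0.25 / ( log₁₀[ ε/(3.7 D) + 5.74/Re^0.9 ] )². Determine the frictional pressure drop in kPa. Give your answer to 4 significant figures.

Reynolds number Re = ρVD/μ = 640.3 · 0.7395 · 0.1796 / 0.000241 = 3.529e+05.
Re > 4000 → turbulent. Relative roughness ε/D = 3e-05/0.1796 = 0.000167. Swamee-Jain: f = 0.25/(log₁₀[0.000167/3.7 + 5.74/3.529e+05^0.9])² = 0.25/(log₁₀[4.51e-05 + 5.84e-05])² = 0.25/(-3.985)² = 0.01574.
Darcy-Weisbach: ΔP = f(L/D)(ρV²/2) = 0.01574·(2.444/0.1796)·(640.3·0.7395²/2) = 0.01574·13.61·175.1 = 37.51 Pa.
ΔP = 37.51 Pa = 0.03751 kPa.

ΔP ≈ 0.03751 kPa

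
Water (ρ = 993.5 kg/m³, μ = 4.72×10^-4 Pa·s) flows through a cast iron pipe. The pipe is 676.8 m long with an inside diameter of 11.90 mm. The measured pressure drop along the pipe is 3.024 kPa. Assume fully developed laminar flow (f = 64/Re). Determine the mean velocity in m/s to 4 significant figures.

V ≈ 0.04189 m/s

For laminar flow, f = 64/Re with Re = ρVD/μ, so Darcy-Weisbach reduces to ΔP = 32μLV/D². Solving for V: V = ΔP·D²/(32μL) = 3024·(0.0119)²/(32·0.000472·676.8) = 0.04189 m/s.
Check: Re = ρVD/μ = 993.5·0.04189·0.0119/0.000472 = 1049 < 2300, so the laminar assumption holds.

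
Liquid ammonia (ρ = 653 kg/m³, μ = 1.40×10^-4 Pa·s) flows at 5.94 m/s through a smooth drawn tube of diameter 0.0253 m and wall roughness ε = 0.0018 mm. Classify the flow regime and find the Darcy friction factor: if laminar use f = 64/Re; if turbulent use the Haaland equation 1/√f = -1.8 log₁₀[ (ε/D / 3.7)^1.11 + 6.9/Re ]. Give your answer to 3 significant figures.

Re = ρVD/μ = 653·5.94·0.0253/0.00014 = 7.01e+05.
Re > 4000 → turbulent. ε/D = 1.8e-06/0.0253 = 7.11e-05; Haaland: 1/√f = -1.8 log₁₀[5.82e-06 + 9.84e-06] = 8.649, so f = 0.01337.

f ≈ 0.0134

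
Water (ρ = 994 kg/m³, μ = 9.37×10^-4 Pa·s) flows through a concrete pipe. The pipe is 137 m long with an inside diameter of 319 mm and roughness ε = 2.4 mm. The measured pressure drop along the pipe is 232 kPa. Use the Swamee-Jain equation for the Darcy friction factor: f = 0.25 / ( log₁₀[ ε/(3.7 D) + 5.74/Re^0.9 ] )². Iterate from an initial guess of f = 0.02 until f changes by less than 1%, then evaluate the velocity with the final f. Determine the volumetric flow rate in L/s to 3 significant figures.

Rearranging Darcy-Weisbach: V = √(2·ΔP·D/(f·L·ρ)). With ε/D = 0.0024/0.319 = 0.00752, iterate starting from f = 0.02:
  f = 0.02 → V = √(2·2.32e+05·0.319/(0.02·137·994)) = 7.372 m/s; Re = ρVD/μ = 2.495e+06; f → 0.03456
  f = 0.03456 → V = 5.608 m/s; Re = 1.898e+06; f → 0.03457
Converged (Δf/f < 1%). With the final f = 0.03457: V = √(2·2.32e+05·0.319/(0.03457·137·994)) = 5.607 m/s.
Q = V·A = 5.607·(π/4·0.319²) = 0.4481 m³/s = 448 L/s.

Q ≈ 448 L/s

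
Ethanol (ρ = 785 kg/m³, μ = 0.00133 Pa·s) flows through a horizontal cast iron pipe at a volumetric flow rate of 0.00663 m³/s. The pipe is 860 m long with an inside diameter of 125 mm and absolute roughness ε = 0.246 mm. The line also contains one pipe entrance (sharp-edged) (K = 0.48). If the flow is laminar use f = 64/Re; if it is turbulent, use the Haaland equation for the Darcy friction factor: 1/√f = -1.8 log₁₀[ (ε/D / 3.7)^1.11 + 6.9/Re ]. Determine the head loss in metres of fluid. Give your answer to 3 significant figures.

Cross-sectional area A = πD²/4 = π(0.125)²/4 = 0.01227 m²; mean velocity V = Q/A = 0.00663/0.01227 = 0.5403 m/s.
Reynolds number Re = ρVD/μ = 785 · 0.5403 · 0.125 / 0.00133 = 3.986e+04.
Re > 4000 → turbulent. Relative roughness ε/D = 0.000246/0.125 = 0.00197. Haaland: 1/√f = -1.8 log₁₀[(0.00197/3.7)^1.11 + 6.9/3.986e+04] = -1.8 log₁₀[0.000232 + 0.000173] = 6.106, so f = 0.02682.
Total minor-loss coefficient ΣK = 1·0.48 = 0.48.
ΔP = [f·L/D + ΣK]·(ρV²/2) = [0.02682·860/0.125 + 0.48]·(785·0.5403²/2) = [184.5 + 0.48]·114.6 = 2.119e+04 Pa.
Head loss h_f = ΔP/(ρg) = 2.119e+04/(785·9.81) = 2.75 m.

h_f ≈ 2.75 m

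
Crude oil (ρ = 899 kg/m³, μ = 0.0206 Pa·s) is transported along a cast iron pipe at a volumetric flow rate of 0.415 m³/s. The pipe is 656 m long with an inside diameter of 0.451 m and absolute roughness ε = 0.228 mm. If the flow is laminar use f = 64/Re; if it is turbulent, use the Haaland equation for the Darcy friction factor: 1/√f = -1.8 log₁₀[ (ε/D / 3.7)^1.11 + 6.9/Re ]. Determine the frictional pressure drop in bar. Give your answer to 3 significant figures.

ΔP ≈ 0.979 bar

Cross-sectional area A = πD²/4 = π(0.451)²/4 = 0.1598 m²; mean velocity V = Q/A = 0.415/0.1598 = 2.598 m/s.
Reynolds number Re = ρVD/μ = 899 · 2.598 · 0.451 / 0.0206 = 5.113e+04.
Re > 4000 → turbulent. Relative roughness ε/D = 0.000228/0.451 = 0.000506. Haaland: 1/√f = -1.8 log₁₀[(0.000506/3.7)^1.11 + 6.9/5.113e+04] = -1.8 log₁₀[5.13e-05 + 0.000135] = 6.714, so f = 0.02219.
Darcy-Weisbach: ΔP = f(L/D)(ρV²/2) = 0.02219·(656/0.451)·(899·2.598²/2) = 0.02219·1455·3033 = 9.789e+04 Pa.
ΔP = 9.789e+04 Pa = 0.979 bar.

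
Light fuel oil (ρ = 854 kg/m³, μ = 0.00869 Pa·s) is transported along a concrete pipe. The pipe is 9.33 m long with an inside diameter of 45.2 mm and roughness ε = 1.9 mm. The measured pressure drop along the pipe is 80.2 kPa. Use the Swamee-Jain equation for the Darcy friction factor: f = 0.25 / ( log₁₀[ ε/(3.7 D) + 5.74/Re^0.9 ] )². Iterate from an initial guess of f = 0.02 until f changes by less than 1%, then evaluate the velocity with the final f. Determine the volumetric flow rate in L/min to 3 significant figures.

Q ≈ 351 L/min

Rearranging Darcy-Weisbach: V = √(2·ΔP·D/(f·L·ρ)). With ε/D = 0.0019/0.0452 = 0.042, iterate starting from f = 0.02:
  f = 0.02 → V = √(2·8.02e+04·0.0452/(0.02·9.33·854)) = 6.745 m/s; Re = ρVD/μ = 2.996e+04; f → 0.0675
  f = 0.0675 → V = 3.672 m/s; Re = 1.631e+04; f → 0.06849
  f = 0.06849 → V = 3.645 m/s; Re = 1.619e+04; f → 0.06851
Converged (Δf/f < 1%). With the final f = 0.06851: V = √(2·8.02e+04·0.0452/(0.06851·9.33·854)) = 3.644 m/s.
Q = V·A = 3.644·(π/4·0.0452²) = 0.005848 m³/s = 351 L/min.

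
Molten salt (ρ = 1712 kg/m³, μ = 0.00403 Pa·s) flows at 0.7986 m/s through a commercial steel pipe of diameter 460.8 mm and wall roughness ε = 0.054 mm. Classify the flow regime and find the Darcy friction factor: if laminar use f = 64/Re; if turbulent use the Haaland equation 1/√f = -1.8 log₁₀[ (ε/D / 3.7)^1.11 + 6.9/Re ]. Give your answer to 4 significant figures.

f ≈ 0.01696

Re = ρVD/μ = 1712·0.7986·0.4608/0.00403 = 1.563e+05.
Re > 4000 → turbulent. ε/D = 5.4e-05/0.4608 = 0.000117; Haaland: 1/√f = -1.8 log₁₀[1.01e-05 + 4.41e-05] = 7.678, so f = 0.01696.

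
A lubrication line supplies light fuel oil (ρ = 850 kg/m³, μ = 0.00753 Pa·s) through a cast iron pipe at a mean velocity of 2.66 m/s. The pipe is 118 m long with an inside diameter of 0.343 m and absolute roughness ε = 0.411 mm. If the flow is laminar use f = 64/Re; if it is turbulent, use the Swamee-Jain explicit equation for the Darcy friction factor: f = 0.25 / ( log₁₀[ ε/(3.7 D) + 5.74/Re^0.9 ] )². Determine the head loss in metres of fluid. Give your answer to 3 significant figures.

h_f ≈ 2.85 m

Reynolds number Re = ρVD/μ = 850 · 2.66 · 0.343 / 0.00753 = 1.03e+05.
Re > 4000 → turbulent. Relative roughness ε/D = 0.000411/0.343 = 0.0012. Swamee-Jain: f = 0.25/(log₁₀[0.0012/3.7 + 5.74/1.03e+05^0.9])² = 0.25/(log₁₀[0.000324 + 0.000177])² = 0.25/(-3.3)² = 0.02295.
Darcy-Weisbach: ΔP = f(L/D)(ρV²/2) = 0.02295·(118/0.343)·(850·2.66²/2) = 0.02295·344·3007 = 2.374e+04 Pa.
Head loss h_f = ΔP/(ρg) = 2.374e+04/(850·9.81) = 2.85 m.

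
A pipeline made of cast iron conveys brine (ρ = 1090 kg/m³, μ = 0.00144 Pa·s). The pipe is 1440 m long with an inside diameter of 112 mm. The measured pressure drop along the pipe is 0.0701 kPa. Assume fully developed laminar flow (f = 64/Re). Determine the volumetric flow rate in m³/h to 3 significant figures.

Q ≈ 0.470 m³/h

For laminar flow, f = 64/Re with Re = ρVD/μ, so Darcy-Weisbach reduces to ΔP = 32μLV/D². Solving for V: V = ΔP·D²/(32μL) = 70.1·(0.112)²/(32·0.00144·1440) = 0.01325 m/s.
Check: Re = ρVD/μ = 1090·0.01325·0.112/0.00144 = 1123 < 2300, so the laminar assumption holds.
Q = V·A = 0.01325·(π/4·0.112²) = 0.0001306 m³/s = 0.470 m³/h.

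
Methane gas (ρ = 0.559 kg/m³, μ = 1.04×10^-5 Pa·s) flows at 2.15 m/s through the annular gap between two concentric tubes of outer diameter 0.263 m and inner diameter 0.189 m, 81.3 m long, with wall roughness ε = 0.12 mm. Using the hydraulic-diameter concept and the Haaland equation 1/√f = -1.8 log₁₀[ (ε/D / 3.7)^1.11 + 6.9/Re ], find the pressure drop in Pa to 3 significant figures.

ΔP ≈ 48.6 Pa

Hydraulic diameter D_h = 4A/P = D_o - D_i = 0.263 - 0.189 = 0.074 m.
Re = ρVD_h/μ = 0.559·2.15·0.074/1.04e-05 = 8552.
ε/D_h = 0.00012/0.074 = 0.00162; Haaland gives 1/√f = -1.8 log₁₀[0.000187+0.000807] = 5.405, so f = 0.03423.
ΔP = f(L/D_h)(ρV²/2) = 0.03423·81.3/0.074·1.292 = 48.59 Pa.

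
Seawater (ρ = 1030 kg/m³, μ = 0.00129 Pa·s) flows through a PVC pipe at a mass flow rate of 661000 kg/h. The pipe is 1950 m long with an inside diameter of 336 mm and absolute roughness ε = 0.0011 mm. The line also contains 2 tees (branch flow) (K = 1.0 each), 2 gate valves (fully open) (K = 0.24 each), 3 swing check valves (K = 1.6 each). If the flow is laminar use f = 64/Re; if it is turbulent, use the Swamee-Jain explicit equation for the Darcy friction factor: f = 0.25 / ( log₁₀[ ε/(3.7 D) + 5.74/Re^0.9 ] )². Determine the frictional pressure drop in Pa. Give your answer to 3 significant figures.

ṁ = 661000 kg/h = 661000/3600 = 183.6 kg/s.
A = πD²/4 = π(0.336)²/4 = 0.08867 m²; mean velocity V = ṁ/(ρA) = 183.6/(1030 · 0.08867) = 2.01 m/s.
Reynolds number Re = ρVD/μ = 1030 · 2.01 · 0.336 / 0.00129 = 5.394e+05.
Re > 4000 → turbulent. Relative roughness ε/D = 1.1e-06/0.336 = 3.27e-06. Swamee-Jain: f = 0.25/(log₁₀[3.27e-06/3.7 + 5.74/5.394e+05^0.9])² = 0.25/(log₁₀[8.85e-07 + 3.98e-05])² = 0.25/(-4.39)² = 0.01297.
Total minor-loss coefficient ΣK = 2·1 + 2·0.24 + 3·1.6 = 7.28.
ΔP = [f·L/D + ΣK]·(ρV²/2) = [0.01297·1950/0.336 + 7.28]·(1030·2.01²/2) = [75.28 + 7.28]·2082 = 1.718e+05 Pa.

ΔP ≈ 172000 Pa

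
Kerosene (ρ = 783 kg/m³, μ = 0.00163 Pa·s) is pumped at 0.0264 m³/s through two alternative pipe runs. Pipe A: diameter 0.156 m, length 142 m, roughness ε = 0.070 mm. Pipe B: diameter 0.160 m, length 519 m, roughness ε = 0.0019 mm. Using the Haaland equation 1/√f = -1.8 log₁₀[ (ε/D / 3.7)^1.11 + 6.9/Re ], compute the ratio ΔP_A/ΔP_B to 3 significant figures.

Pipe A: V = Q/A = 0.0264/0.01911 = 1.381 m/s; Re = 1.035e+05; ε/D = 0.000449; Haaland → f = 0.01976; ΔP_A = f(L/D)(ρV²/2) = 1.343e+04 Pa.
Pipe B: V = Q/A = 0.0264/0.02011 = 1.313 m/s; Re = 1.009e+05; ε/D = 1.19e-05; Haaland → f = 0.01783; ΔP_B = f(L/D)(ρV²/2) = 3.905e+04 Pa.
ΔP_A/ΔP_B = 1.343e+04/3.905e+04 = 0.344.

ΔP_A/ΔP_B ≈ 0.344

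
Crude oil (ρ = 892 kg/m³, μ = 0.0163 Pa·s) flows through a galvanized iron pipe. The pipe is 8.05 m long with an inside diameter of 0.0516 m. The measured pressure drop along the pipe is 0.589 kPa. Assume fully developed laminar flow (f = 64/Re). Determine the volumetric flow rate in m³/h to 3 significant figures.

For laminar flow, f = 64/Re with Re = ρVD/μ, so Darcy-Weisbach reduces to ΔP = 32μLV/D². Solving for V: V = ΔP·D²/(32μL) = 589·(0.0516)²/(32·0.0163·8.05) = 0.3735 m/s.
Check: Re = ρVD/μ = 892·0.3735·0.0516/0.0163 = 1055 < 2300, so the laminar assumption holds.
Q = V·A = 0.3735·(π/4·0.0516²) = 0.000781 m³/s = 2.81 m³/h.

Q ≈ 2.81 m³/h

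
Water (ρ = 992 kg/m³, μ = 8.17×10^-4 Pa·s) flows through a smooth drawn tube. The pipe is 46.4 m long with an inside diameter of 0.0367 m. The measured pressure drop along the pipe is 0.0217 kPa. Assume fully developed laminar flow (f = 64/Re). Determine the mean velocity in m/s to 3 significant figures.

For laminar flow, f = 64/Re with Re = ρVD/μ, so Darcy-Weisbach reduces to ΔP = 32μLV/D². Solving for V: V = ΔP·D²/(32μL) = 21.7·(0.0367)²/(32·0.000817·46.4) = 0.02409 m/s.
Check: Re = ρVD/μ = 992·0.02409·0.0367/0.000817 = 1074 < 2300, so the laminar assumption holds.

V ≈ 0.0241 m/s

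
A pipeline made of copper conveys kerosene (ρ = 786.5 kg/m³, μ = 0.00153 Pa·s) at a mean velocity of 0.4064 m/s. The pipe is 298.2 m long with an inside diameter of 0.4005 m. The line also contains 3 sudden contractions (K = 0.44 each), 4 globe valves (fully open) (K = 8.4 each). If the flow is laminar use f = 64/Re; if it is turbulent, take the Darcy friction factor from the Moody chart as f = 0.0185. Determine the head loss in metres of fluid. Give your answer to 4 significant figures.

Reynolds number Re = ρVD/μ = 786.5 · 0.4064 · 0.4005 / 0.00153 = 8.367e+04.
Re > 4000 → turbulent; use the Moody-chart value f = 0.0185.
Total minor-loss coefficient ΣK = 3·0.44 + 4·8.4 = 34.9.
ΔP = [f·L/D + ΣK]·(ρV²/2) = [0.0185·298.2/0.4005 + 34.9]·(786.5·0.4064²/2) = [13.77 + 34.9]·64.95 = 3163 Pa.
Head loss h_f = ΔP/(ρg) = 3163/(786.5·9.81) = 0.4099 m.

h_f ≈ 0.4099 m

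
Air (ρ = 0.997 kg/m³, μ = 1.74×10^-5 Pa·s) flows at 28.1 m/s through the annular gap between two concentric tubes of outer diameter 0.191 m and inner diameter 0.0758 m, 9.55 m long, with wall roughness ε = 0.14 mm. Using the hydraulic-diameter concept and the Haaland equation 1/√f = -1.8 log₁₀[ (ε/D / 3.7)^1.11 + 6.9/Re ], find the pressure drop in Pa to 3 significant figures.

Hydraulic diameter D_h = 4A/P = D_o - D_i = 0.191 - 0.0758 = 0.1152 m.
Re = ρVD_h/μ = 0.997·28.1·0.1152/1.74e-05 = 1.855e+05.
ε/D_h = 0.00014/0.1152 = 0.00122; Haaland gives 1/√f = -1.8 log₁₀[0.000136+3.72e-05] = 6.771, so f = 0.02181.
ΔP = f(L/D_h)(ρV²/2) = 0.02181·9.55/0.1152·393.6 = 711.7 Pa.

ΔP ≈ 712 Pa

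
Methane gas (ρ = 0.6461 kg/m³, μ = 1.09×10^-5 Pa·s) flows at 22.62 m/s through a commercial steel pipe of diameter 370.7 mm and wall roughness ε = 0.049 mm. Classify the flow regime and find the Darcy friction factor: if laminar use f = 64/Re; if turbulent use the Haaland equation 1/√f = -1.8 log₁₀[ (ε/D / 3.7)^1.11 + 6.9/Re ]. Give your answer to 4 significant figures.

Re = ρVD/μ = 0.6461·22.62·0.3707/1.09e-05 = 4.97e+05.
Re > 4000 → turbulent. ε/D = 4.9e-05/0.3707 = 0.000132; Haaland: 1/√f = -1.8 log₁₀[1.16e-05 + 1.39e-05] = 8.269, so f = 0.01462.

f ≈ 0.01462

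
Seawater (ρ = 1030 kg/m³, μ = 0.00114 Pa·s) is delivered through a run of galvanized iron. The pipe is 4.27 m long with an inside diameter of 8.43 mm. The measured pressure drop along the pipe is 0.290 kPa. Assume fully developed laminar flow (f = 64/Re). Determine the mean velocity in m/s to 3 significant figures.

For laminar flow, f = 64/Re with Re = ρVD/μ, so Darcy-Weisbach reduces to ΔP = 32μLV/D². Solving for V: V = ΔP·D²/(32μL) = 290·(0.00843)²/(32·0.00114·4.27) = 0.1323 m/s.
Check: Re = ρVD/μ = 1030·0.1323·0.00843/0.00114 = 1008 < 2300, so the laminar assumption holds.

V ≈ 0.132 m/s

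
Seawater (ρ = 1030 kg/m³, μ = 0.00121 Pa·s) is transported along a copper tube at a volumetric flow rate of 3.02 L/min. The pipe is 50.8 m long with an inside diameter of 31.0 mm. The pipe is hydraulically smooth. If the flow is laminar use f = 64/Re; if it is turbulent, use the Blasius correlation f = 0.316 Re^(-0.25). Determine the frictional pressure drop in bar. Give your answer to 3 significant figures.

Q = 3.02 L/min = 3.02/60000 = 5.033e-05 m³/s.
Cross-sectional area A = πD²/4 = π(0.031)²/4 = 0.0007548 m²; mean velocity V = Q/A = 5.033e-05/0.0007548 = 0.06669 m/s.
Reynolds number Re = ρVD/μ = 1030 · 0.06669 · 0.031 / 0.00121 = 1760.
Re < 2300 → laminar flow, so f = 64/Re = 64/1760 = 0.03637 (the turbulent correlation is not needed).
Darcy-Weisbach: ΔP = f(L/D)(ρV²/2) = 0.03637·(50.8/0.031)·(1030·0.06669²/2) = 0.03637·1639·2.29 = 136.5 Pa.
ΔP = 136.5 Pa = 0.00136 bar.

ΔP ≈ 0.00136 bar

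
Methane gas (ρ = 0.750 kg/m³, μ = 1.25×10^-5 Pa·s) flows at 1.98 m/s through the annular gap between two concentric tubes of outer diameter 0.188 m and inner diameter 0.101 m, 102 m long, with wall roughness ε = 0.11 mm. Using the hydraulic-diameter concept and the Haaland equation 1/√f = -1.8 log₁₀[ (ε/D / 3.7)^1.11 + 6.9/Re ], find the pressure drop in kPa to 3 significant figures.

Hydraulic diameter D_h = 4A/P = D_o - D_i = 0.188 - 0.101 = 0.087 m.
Re = ρVD_h/μ = 0.75·1.98·0.087/1.25e-05 = 1.034e+04.
ε/D_h = 0.00011/0.087 = 0.00126; Haaland gives 1/√f = -1.8 log₁₀[0.000142+0.000668] = 5.565, so f = 0.03229.
ΔP = f(L/D_h)(ρV²/2) = 0.03229·102/0.087·1.47 = 55.65 Pa.
ΔP = 0.0557 kPa.

ΔP ≈ 0.0557 kPa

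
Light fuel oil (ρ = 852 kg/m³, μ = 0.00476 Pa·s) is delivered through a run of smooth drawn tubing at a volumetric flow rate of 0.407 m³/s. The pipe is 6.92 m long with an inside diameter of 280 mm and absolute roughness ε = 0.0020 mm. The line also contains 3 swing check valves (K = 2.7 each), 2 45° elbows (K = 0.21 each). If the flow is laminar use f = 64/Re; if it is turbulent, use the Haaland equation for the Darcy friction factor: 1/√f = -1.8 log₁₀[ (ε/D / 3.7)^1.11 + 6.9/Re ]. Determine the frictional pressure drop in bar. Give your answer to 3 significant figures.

Cross-sectional area A = πD²/4 = π(0.28)²/4 = 0.06158 m²; mean velocity V = Q/A = 0.407/0.06158 = 6.61 m/s.
Reynolds number Re = ρVD/μ = 852 · 6.61 · 0.28 / 0.00476 = 3.313e+05.
Re > 4000 → turbulent. Relative roughness ε/D = 2e-06/0.28 = 7.14e-06. Haaland: 1/√f = -1.8 log₁₀[(7.14e-06/3.7)^1.11 + 6.9/3.313e+05] = -1.8 log₁₀[4.54e-07 + 2.08e-05] = 8.41, so f = 0.01414.
Total minor-loss coefficient ΣK = 3·2.7 + 2·0.21 = 8.52.
ΔP = [f·L/D + ΣK]·(ρV²/2) = [0.01414·6.92/0.28 + 8.52]·(852·6.61²/2) = [0.3495 + 8.52]·1.861e+04 = 1.651e+05 Pa.
ΔP = 1.651e+05 Pa = 1.65 bar.

ΔP ≈ 1.65 bar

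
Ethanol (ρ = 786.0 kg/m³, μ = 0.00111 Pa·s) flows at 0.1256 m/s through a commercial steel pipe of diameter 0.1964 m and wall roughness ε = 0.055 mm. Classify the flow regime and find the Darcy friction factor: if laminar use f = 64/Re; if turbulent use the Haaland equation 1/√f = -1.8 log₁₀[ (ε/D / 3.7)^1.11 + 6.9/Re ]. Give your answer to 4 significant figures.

f ≈ 0.02710

Re = ρVD/μ = 786·0.1256·0.1964/0.00111 = 1.747e+04.
Re > 4000 → turbulent. ε/D = 5.5e-05/0.1964 = 0.00028; Haaland: 1/√f = -1.8 log₁₀[2.67e-05 + 0.000395] = 6.075, so f = 0.0271.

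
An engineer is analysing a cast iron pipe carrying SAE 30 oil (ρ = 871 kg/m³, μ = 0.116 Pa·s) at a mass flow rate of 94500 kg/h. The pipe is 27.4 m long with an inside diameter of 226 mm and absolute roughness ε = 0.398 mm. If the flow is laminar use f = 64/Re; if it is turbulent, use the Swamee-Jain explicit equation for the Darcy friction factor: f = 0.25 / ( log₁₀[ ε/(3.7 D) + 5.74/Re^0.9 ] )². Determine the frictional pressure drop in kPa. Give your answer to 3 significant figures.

ṁ = 94500 kg/h = 94500/3600 = 26.25 kg/s.
A = πD²/4 = π(0.226)²/4 = 0.04011 m²; mean velocity V = ṁ/(ρA) = 26.25/(871 · 0.04011) = 0.7513 m/s.
Reynolds number Re = ρVD/μ = 871 · 0.7513 · 0.226 / 0.116 = 1275.
Re < 2300 → laminar flow, so f = 64/Re = 64/1275 = 0.0502 (the turbulent correlation is not needed).
Darcy-Weisbach: ΔP = f(L/D)(ρV²/2) = 0.0502·(27.4/0.226)·(871·0.7513²/2) = 0.0502·121.2·245.8 = 1496 Pa.
ΔP = 1496 Pa = 1.50 kPa.

ΔP ≈ 1.50 kPa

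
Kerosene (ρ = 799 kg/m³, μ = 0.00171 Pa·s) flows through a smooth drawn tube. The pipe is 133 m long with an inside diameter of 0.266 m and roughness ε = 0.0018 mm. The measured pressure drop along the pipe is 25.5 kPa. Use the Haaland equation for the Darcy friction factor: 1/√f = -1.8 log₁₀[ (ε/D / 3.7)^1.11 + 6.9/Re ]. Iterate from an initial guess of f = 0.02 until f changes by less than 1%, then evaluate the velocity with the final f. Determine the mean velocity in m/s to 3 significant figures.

V ≈ 3.04 m/s

Rearranging Darcy-Weisbach: V = √(2·ΔP·D/(f·L·ρ)). With ε/D = 1.8e-06/0.266 = 6.77e-06, iterate starting from f = 0.02:
  f = 0.02 → V = √(2·2.55e+04·0.266/(0.02·133·799)) = 2.526 m/s; Re = ρVD/μ = 3.14e+05; f → 0.01428
  f = 0.01428 → V = 2.99 m/s; Re = 3.717e+05; f → 0.01385
  f = 0.01385 → V = 3.036 m/s; Re = 3.774e+05; f → 0.01381
Converged (Δf/f < 1%). With the final f = 0.01381: V = √(2·2.55e+04·0.266/(0.01381·133·799)) = 3.041 m/s.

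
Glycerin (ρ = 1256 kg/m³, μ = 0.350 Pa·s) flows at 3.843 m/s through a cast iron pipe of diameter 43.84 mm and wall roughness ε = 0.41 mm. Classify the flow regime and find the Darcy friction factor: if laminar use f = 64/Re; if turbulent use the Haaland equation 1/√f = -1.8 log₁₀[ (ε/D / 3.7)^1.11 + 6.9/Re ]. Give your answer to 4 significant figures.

f ≈ 0.1059

Re = ρVD/μ = 1256·3.843·0.04384/0.35 = 604.6.
Re < 2300 → laminar, so f = 64/Re = 0.1059 (roughness is irrelevant in laminar flow).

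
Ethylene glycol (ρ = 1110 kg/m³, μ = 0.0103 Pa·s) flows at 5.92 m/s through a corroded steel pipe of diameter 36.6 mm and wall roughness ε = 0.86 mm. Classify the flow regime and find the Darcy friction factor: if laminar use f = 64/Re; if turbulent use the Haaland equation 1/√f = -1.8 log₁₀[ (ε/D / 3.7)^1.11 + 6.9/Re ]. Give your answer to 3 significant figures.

f ≈ 0.0534

Re = ρVD/μ = 1110·5.92·0.0366/0.0103 = 2.335e+04.
Re > 4000 → turbulent. ε/D = 0.00086/0.0366 = 0.0235; Haaland: 1/√f = -1.8 log₁₀[0.00364 + 0.000296] = 4.329, so f = 0.05336.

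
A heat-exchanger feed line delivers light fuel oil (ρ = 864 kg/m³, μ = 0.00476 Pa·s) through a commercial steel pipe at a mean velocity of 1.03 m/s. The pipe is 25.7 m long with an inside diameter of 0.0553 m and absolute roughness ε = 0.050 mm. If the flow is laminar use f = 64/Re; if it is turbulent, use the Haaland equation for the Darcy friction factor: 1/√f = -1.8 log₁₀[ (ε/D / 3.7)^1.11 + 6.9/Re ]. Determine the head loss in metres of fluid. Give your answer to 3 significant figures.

h_f ≈ 0.799 m

Reynolds number Re = ρVD/μ = 864 · 1.03 · 0.0553 / 0.00476 = 1.034e+04.
Re > 4000 → turbulent. Relative roughness ε/D = 5e-05/0.0553 = 0.000904. Haaland: 1/√f = -1.8 log₁₀[(0.000904/3.7)^1.11 + 6.9/1.034e+04] = -1.8 log₁₀[9.79e-05 + 0.000667] = 5.609, so f = 0.03178.
Darcy-Weisbach: ΔP = f(L/D)(ρV²/2) = 0.03178·(25.7/0.0553)·(864·1.03²/2) = 0.03178·464.7·458.3 = 6770 Pa.
Head loss h_f = ΔP/(ρg) = 6770/(864·9.81) = 0.799 m.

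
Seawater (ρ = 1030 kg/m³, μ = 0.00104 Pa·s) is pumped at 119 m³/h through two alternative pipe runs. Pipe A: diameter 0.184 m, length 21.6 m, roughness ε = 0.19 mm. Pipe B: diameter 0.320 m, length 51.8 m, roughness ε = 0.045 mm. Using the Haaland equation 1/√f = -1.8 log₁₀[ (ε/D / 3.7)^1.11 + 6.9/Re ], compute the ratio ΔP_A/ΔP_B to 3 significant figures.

Pipe A: V = Q/A = 0.03306/0.02659 = 1.243 m/s; Re = 2.265e+05; ε/D = 0.00103; Haaland → f = 0.02091; ΔP_A = f(L/D)(ρV²/2) = 1954 Pa.
Pipe B: V = Q/A = 0.03306/0.08042 = 0.411 m/s; Re = 1.303e+05; ε/D = 0.000141; Haaland → f = 0.01763; ΔP_B = f(L/D)(ρV²/2) = 248.2 Pa.
ΔP_A/ΔP_B = 1954/248.2 = 7.87.

ΔP_A/ΔP_B ≈ 7.87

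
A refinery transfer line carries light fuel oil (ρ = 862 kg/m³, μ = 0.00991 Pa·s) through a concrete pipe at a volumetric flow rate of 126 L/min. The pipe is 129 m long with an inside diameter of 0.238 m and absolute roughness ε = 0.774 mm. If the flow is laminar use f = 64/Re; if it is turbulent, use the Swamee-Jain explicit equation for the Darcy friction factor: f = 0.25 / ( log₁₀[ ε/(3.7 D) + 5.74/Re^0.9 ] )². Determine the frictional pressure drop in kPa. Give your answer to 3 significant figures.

Q = 126 L/min = 126/60000 = 0.0021 m³/s.
Cross-sectional area A = πD²/4 = π(0.238)²/4 = 0.04449 m²; mean velocity V = Q/A = 0.0021/0.04449 = 0.0472 m/s.
Reynolds number Re = ρVD/μ = 862 · 0.0472 · 0.238 / 0.00991 = 977.2.
Re < 2300 → laminar flow, so f = 64/Re = 64/977.2 = 0.06549 (the turbulent correlation is not needed).
Darcy-Weisbach: ΔP = f(L/D)(ρV²/2) = 0.06549·(129/0.238)·(862·0.0472²/2) = 0.06549·542·0.9603 = 34.09 Pa.
ΔP = 34.09 Pa = 0.0341 kPa.

ΔP ≈ 0.0341 kPa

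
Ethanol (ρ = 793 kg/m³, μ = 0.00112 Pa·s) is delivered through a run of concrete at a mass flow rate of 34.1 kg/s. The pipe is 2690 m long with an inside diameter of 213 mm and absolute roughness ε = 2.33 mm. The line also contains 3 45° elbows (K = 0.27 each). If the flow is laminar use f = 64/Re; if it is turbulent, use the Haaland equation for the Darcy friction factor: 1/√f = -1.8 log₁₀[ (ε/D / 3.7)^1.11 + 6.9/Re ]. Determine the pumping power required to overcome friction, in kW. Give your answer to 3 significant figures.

P ≈ 12.4 kW

A = πD²/4 = π(0.213)²/4 = 0.03563 m²; mean velocity V = ṁ/(ρA) = 34.1/(793 · 0.03563) = 1.207 m/s.
Reynolds number Re = ρVD/μ = 793 · 1.207 · 0.213 / 0.00112 = 1.82e+05.
Re > 4000 → turbulent. Relative roughness ε/D = 0.00233/0.213 = 0.0109. Haaland: 1/√f = -1.8 log₁₀[(0.0109/3.7)^1.11 + 6.9/1.82e+05] = -1.8 log₁₀[0.00156 + 3.79e-05] = 5.035, so f = 0.03945.
Total minor-loss coefficient ΣK = 3·0.27 = 0.81.
ΔP = [f·L/D + ΣK]·(ρV²/2) = [0.03945·2690/0.213 + 0.81]·(793·1.207²/2) = [498.2 + 0.81]·577.4 = 2.882e+05 Pa.
Q = ṁ/ρ = 34.1/793 = 0.043 m³/s.
Pumping power P = QΔP = 0.043·2.882e+05 = 12390 W = 12.4 kW.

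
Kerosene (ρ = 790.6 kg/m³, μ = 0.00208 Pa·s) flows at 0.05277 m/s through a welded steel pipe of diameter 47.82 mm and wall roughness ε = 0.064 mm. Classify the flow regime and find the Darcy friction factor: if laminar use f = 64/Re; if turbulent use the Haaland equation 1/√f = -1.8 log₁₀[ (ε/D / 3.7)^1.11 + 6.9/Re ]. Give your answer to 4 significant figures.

f ≈ 0.06673

Re = ρVD/μ = 790.6·0.05277·0.04782/0.00208 = 959.2.
Re < 2300 → laminar, so f = 64/Re = 0.06673 (roughness is irrelevant in laminar flow).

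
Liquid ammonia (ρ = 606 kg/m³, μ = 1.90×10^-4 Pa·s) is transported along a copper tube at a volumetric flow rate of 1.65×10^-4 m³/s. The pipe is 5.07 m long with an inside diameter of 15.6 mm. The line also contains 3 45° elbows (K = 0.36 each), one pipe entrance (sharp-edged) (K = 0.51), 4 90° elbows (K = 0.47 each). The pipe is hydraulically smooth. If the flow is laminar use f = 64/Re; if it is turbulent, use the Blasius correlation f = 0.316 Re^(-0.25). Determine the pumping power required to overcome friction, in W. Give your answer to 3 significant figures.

P ≈ 0.395 W

Cross-sectional area A = πD²/4 = π(0.0156)²/4 = 0.0001911 m²; mean velocity V = Q/A = 0.000165/0.0001911 = 0.8633 m/s.
Reynolds number Re = ρVD/μ = 606 · 0.8633 · 0.0156 / 0.00019 = 4.295e+04.
Re > 4000 → turbulent. Smooth-pipe (Blasius): f = 0.316 Re^(-0.25) = 0.316/(4.295e+04)^0.25 = 0.02195.
Total minor-loss coefficient ΣK = 3·0.36 + 1·0.51 + 4·0.47 = 3.47.
ΔP = [f·L/D + ΣK]·(ρV²/2) = [0.02195·5.07/0.0156 + 3.47]·(606·0.8633²/2) = [7.134 + 3.47]·225.8 = 2394 Pa.
Pumping power P = QΔP = 0.000165·2394 = 0.3951 W = 0.395 W.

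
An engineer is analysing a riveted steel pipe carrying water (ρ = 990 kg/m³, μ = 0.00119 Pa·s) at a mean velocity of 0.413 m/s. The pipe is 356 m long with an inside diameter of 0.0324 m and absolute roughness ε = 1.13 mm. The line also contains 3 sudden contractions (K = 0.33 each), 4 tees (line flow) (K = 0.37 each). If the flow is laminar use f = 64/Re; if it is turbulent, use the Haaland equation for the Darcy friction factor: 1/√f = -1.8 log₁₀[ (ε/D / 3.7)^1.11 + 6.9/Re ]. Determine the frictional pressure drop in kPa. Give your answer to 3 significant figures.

ΔP ≈ 59.2 kPa

Reynolds number Re = ρVD/μ = 990 · 0.413 · 0.0324 / 0.00119 = 1.113e+04.
Re > 4000 → turbulent. Relative roughness ε/D = 0.00113/0.0324 = 0.0349. Haaland: 1/√f = -1.8 log₁₀[(0.0349/3.7)^1.11 + 6.9/1.113e+04] = -1.8 log₁₀[0.00564 + 0.00062] = 3.966, so f = 0.06358.
Total minor-loss coefficient ΣK = 3·0.33 + 4·0.37 = 2.47.
ΔP = [f·L/D + ΣK]·(ρV²/2) = [0.06358·356/0.0324 + 2.47]·(990·0.413²/2) = [698.6 + 2.47]·84.43 = 5.919e+04 Pa.
ΔP = 5.919e+04 Pa = 59.2 kPa.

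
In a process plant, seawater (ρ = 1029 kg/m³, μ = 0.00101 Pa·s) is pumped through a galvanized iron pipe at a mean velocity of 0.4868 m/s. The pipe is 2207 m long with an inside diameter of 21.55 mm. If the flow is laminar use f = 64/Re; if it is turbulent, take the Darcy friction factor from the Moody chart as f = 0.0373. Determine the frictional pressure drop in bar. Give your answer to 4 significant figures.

ΔP ≈ 4.657 bar

Reynolds number Re = ρVD/μ = 1029 · 0.4868 · 0.02155 / 0.00101 = 1.069e+04.
Re > 4000 → turbulent; use the Moody-chart value f = 0.0373.
Darcy-Weisbach: ΔP = f(L/D)(ρV²/2) = 0.0373·(2207/0.02155)·(1029·0.4868²/2) = 0.0373·1.024e+05·121.9 = 4.657e+05 Pa.
ΔP = 4.657e+05 Pa = 4.657 bar.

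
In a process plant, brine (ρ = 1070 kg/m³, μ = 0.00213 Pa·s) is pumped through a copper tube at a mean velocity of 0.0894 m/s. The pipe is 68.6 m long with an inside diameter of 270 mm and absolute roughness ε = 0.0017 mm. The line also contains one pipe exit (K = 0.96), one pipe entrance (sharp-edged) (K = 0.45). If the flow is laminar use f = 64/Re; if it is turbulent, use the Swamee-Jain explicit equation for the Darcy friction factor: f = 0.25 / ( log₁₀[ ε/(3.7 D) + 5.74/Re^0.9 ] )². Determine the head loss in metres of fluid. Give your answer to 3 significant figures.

h_f ≈ 0.00362 m

Reynolds number Re = ρVD/μ = 1070 · 0.0894 · 0.27 / 0.00213 = 1.213e+04.
Re > 4000 → turbulent. Relative roughness ε/D = 1.7e-06/0.27 = 6.3e-06. Swamee-Jain: f = 0.25/(log₁₀[6.3e-06/3.7 + 5.74/1.213e+04^0.9])² = 0.25/(log₁₀[1.7e-06 + 0.00121])² = 0.25/(-2.916)² = 0.0294.
Total minor-loss coefficient ΣK = 1·0.96 + 1·0.45 = 1.41.
ΔP = [f·L/D + ΣK]·(ρV²/2) = [0.0294·68.6/0.27 + 1.41]·(1070·0.0894²/2) = [7.471 + 1.41]·4.276 = 37.97 Pa.
Head loss h_f = ΔP/(ρg) = 37.97/(1070·9.81) = 0.00362 m.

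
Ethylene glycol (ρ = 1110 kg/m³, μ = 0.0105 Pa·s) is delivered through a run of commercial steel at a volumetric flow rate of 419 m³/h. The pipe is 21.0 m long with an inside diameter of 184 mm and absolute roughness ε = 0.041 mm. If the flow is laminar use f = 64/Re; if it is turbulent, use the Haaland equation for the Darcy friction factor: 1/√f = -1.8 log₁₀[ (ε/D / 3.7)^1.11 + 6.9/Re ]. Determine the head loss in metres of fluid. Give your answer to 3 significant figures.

h_f ≈ 2.16 m

Q = 419 m³/h = 419/3600 = 0.1164 m³/s.
Cross-sectional area A = πD²/4 = π(0.184)²/4 = 0.02659 m²; mean velocity V = Q/A = 0.1164/0.02659 = 4.377 m/s.
Reynolds number Re = ρVD/μ = 1110 · 4.377 · 0.184 / 0.0105 = 8.514e+04.
Re > 4000 → turbulent. Relative roughness ε/D = 4.1e-05/0.184 = 0.000223. Haaland: 1/√f = -1.8 log₁₀[(0.000223/3.7)^1.11 + 6.9/8.514e+04] = -1.8 log₁₀[2.07e-05 + 8.1e-05] = 7.187, so f = 0.01936.
Darcy-Weisbach: ΔP = f(L/D)(ρV²/2) = 0.01936·(21/0.184)·(1110·4.377²/2) = 0.01936·114.1·1.063e+04 = 2.35e+04 Pa.
Head loss h_f = ΔP/(ρg) = 2.35e+04/(1110·9.81) = 2.16 m.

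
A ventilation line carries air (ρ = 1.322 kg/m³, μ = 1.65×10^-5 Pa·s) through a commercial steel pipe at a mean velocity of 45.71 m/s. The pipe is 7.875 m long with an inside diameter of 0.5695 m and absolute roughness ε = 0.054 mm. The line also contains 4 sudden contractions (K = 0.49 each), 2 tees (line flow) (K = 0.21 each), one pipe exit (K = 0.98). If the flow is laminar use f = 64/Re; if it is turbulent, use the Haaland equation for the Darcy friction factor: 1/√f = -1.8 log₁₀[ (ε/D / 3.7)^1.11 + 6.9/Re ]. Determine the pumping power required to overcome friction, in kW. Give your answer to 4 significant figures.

Reynolds number Re = ρVD/μ = 1.322 · 45.71 · 0.5695 / 1.65e-05 = 2.086e+06.
Re > 4000 → turbulent. Relative roughness ε/D = 5.4e-05/0.5695 = 9.48e-05. Haaland: 1/√f = -1.8 log₁₀[(9.48e-05/3.7)^1.11 + 6.9/2.086e+06] = -1.8 log₁₀[8.01e-06 + 3.31e-06] = 8.903, so f = 0.01262.
Total minor-loss coefficient ΣK = 4·0.49 + 2·0.21 + 1·0.98 = 3.36.
ΔP = [f·L/D + ΣK]·(ρV²/2) = [0.01262·7.875/0.5695 + 3.36]·(1.322·45.71²/2) = [0.1744 + 3.36]·1381 = 4881 Pa.
Q = V·A = 45.71·0.2547 = 11.64 m³/s.
Pumping power P = QΔP = 11.64·4881 = 56837 W = 56.84 kW.

P ≈ 56.84 kW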